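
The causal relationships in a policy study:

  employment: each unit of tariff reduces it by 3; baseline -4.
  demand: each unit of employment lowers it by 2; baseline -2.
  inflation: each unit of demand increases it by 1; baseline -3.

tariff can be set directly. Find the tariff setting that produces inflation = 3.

tariff = 0

Substituting into the demand equation gives demand = 6*tariff + 6.
Substituting into the inflation equation gives inflation = 6*tariff + 3.
Solve 6*tariff + 3 = 3: tariff = (3 - 3) / 6 = 0.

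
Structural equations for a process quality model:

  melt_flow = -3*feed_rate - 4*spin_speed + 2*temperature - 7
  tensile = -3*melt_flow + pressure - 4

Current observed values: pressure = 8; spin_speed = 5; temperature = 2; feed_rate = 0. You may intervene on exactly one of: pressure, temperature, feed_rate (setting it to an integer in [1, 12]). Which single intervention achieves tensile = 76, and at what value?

Intervening on pressure: with other inputs at their observed values, tensile = pressure + 65. Solving for 76 gives pressure = 11, within [1, 12].
Intervening on temperature: tensile = -6*temperature + 85. Reaching 76 requires temperature = 3/2, not an integer.
Intervening on feed_rate: tensile = 9*feed_rate + 73. Reaching 76 requires feed_rate = 1/3, not an integer.

set pressure = 11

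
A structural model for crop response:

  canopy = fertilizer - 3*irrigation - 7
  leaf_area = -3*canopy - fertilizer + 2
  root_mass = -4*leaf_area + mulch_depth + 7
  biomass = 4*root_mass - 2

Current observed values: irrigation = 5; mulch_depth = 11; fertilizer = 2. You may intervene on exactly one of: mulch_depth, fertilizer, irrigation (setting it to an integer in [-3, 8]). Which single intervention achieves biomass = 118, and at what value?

set irrigation = -2

Intervening on mulch_depth: biomass = 4*mulch_depth - 934. Reaching 118 requires mulch_depth = 263, outside [-3, 8].
Intervening on fertilizer: biomass = 64*fertilizer - 1018. Reaching 118 requires fertilizer = 71/4, not an integer.
Intervening on irrigation: with other inputs at their observed values, biomass = -144*irrigation - 170. Solving for 118 gives irrigation = -2, within [-3, 8].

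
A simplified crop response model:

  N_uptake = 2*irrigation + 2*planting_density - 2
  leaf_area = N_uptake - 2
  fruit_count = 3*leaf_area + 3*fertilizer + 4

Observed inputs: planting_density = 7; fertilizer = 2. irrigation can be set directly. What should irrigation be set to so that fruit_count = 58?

irrigation = 3

Substituting into the N_uptake equation gives N_uptake = 2*irrigation + 12.
So leaf_area = 2*irrigation + 10.
Substituting into the fruit_count equation gives fruit_count = 6*irrigation + 40.
Solve 6*irrigation + 40 = 58: irrigation = (58 - 40) / 6 = 3.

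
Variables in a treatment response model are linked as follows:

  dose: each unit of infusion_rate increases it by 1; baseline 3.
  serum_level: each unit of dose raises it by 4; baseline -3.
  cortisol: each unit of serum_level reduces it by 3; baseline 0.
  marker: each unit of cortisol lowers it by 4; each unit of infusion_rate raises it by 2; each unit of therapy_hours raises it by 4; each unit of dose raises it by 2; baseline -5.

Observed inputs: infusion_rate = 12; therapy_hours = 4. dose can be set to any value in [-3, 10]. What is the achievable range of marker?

-151 to 499

Intervening on dose fixes its value directly, overriding its dependence on infusion_rate.
Substituting into the cortisol equation gives cortisol = -12*dose + 9.
Substituting into the marker equation gives marker = 50*dose - 1.
Linear in dose, so extremes are at the endpoints: dose = -3 gives marker = -151; dose = 10 gives marker = 499.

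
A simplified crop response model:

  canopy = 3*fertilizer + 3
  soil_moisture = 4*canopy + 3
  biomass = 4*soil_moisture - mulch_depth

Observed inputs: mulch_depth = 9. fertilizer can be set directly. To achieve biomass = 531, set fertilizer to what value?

Substituting into the soil_moisture equation gives soil_moisture = 12*fertilizer + 15.
Substituting into the biomass equation gives biomass = 48*fertilizer + 51.
Solve 48*fertilizer + 51 = 531: fertilizer = (531 - 51) / 48 = 10.

fertilizer = 10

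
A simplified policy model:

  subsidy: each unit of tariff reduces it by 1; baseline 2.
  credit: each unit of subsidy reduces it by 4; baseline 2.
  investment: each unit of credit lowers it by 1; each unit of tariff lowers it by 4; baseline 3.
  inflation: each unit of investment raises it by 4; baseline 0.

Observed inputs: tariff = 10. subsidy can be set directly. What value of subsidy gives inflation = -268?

subsidy = -7

Intervening on subsidy fixes its value directly, overriding its dependence on tariff.
Substituting into the investment equation gives investment = 4*subsidy - 39.
Substituting into the inflation equation gives inflation = 16*subsidy - 156.
Solve 16*subsidy - 156 = -268: subsidy = (-268 + 156) / 16 = -7.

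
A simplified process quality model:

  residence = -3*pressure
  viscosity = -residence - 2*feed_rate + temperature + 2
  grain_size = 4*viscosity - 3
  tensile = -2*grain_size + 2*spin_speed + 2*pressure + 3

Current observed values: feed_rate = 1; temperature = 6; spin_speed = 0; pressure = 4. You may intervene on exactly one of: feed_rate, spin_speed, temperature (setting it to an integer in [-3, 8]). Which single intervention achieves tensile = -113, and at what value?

set spin_speed = 7

Intervening on feed_rate: tensile = 16*feed_rate - 143. Reaching -113 requires feed_rate = 15/8, not an integer.
Intervening on spin_speed: with other inputs at their observed values, tensile = 2*spin_speed - 127. Solving for -113 gives spin_speed = 7, within [-3, 8].
Intervening on temperature: tensile = -8*temperature - 79. Reaching -113 requires temperature = 17/4, not an integer.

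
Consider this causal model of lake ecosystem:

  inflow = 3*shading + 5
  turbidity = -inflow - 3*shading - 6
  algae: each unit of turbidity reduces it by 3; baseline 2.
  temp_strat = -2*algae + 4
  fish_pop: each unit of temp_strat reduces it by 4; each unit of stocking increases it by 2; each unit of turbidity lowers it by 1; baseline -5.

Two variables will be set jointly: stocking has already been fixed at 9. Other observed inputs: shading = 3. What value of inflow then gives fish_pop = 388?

inflow = 0

With stocking held at 9:
Intervening on inflow fixes its value directly, overriding its dependence on shading.
Substituting into the turbidity equation gives turbidity = -inflow - 15.
algae becomes 3*inflow + 47.
Substituting into the temp_strat equation gives temp_strat = -6*inflow - 90.
Substituting into the fish_pop equation gives fish_pop = 25*inflow + 388.
Solve 25*inflow + 388 = 388: inflow = (388 - 388) / 25 = 0.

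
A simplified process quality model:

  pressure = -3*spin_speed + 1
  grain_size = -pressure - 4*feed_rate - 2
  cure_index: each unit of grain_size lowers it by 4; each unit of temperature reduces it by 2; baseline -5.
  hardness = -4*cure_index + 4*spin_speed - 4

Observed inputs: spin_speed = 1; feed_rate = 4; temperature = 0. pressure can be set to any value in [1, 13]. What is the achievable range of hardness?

-476 to -284

Intervening on pressure fixes its value directly, overriding its dependence on spin_speed.
Substituting into the grain_size equation gives grain_size = -pressure - 18.
Substituting into the cure_index equation gives cure_index = 4*pressure + 67.
This gives hardness = -16*pressure - 268.
Linear in pressure, so extremes are at the endpoints: pressure = 1 gives hardness = -284; pressure = 13 gives hardness = -476.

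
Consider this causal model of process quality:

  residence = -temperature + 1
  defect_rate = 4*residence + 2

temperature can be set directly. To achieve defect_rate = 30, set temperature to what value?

Substituting into the defect_rate equation gives defect_rate = -4*temperature + 6.
Solve -4*temperature + 6 = 30: temperature = (30 - 6) / -4 = -6.

temperature = -6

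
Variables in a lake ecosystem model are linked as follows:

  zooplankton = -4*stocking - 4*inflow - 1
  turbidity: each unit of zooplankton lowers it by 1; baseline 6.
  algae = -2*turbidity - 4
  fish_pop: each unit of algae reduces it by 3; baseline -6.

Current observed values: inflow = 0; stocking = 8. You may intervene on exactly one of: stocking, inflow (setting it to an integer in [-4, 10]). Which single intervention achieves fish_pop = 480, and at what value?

Intervening on stocking: fish_pop = 24*stocking + 48. Reaching 480 requires stocking = 18, outside [-4, 10].
Intervening on inflow: with other inputs at their observed values, fish_pop = 24*inflow + 240. Solving for 480 gives inflow = 10, within [-4, 10].

set inflow = 10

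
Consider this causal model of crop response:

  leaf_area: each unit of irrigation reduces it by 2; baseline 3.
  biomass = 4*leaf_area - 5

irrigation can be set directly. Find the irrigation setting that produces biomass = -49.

Substituting into the biomass equation gives biomass = -8*irrigation + 7.
Solve -8*irrigation + 7 = -49: irrigation = (-49 - 7) / -8 = 7.

irrigation = 7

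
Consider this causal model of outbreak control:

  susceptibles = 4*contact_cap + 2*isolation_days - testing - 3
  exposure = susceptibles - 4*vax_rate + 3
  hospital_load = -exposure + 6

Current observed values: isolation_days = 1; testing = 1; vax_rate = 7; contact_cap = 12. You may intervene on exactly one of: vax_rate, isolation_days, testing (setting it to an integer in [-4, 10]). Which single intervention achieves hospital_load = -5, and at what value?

set isolation_days = -4

Intervening on vax_rate: hospital_load = 4*vax_rate - 43. Reaching -5 requires vax_rate = 19/2, not an integer.
Intervening on isolation_days: with other inputs at their observed values, hospital_load = -2*isolation_days - 13. Solving for -5 gives isolation_days = -4, within [-4, 10].
Intervening on testing: hospital_load = testing - 16. Reaching -5 requires testing = 11, outside [-4, 10].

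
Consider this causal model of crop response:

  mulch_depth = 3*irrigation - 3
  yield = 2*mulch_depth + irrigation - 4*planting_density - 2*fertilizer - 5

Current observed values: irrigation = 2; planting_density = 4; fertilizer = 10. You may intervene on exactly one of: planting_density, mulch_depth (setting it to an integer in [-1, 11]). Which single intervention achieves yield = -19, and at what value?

Intervening on planting_density: yield = -4*planting_density - 17. Reaching -19 requires planting_density = 1/2, not an integer.
Intervening on mulch_depth: with other inputs at their observed values, yield = 2*mulch_depth - 39. Solving for -19 gives mulch_depth = 10, within [-1, 11].

set mulch_depth = 10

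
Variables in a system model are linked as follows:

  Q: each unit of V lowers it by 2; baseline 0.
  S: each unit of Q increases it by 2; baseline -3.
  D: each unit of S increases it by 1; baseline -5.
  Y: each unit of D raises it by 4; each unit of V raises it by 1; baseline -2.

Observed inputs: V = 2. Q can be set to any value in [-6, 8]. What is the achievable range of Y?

Intervening on Q fixes its value directly, overriding its dependence on V.
Substituting into the D equation gives D = 2*Q - 8.
Substituting into the Y equation gives Y = 8*Q - 32.
Linear in Q, so extremes are at the endpoints: Q = -6 gives Y = -80; Q = 8 gives Y = 32.

-80 to 32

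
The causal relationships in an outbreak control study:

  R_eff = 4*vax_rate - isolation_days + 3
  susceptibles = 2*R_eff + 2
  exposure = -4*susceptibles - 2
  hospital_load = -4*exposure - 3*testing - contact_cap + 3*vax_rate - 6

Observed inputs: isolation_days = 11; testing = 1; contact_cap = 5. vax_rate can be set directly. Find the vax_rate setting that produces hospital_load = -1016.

Substituting into the R_eff equation gives R_eff = 4*vax_rate - 8.
So susceptibles = 8*vax_rate - 14.
Substituting into the exposure equation gives exposure = -32*vax_rate + 54.
Substituting into the hospital_load equation gives hospital_load = 131*vax_rate - 230.
Solve 131*vax_rate - 230 = -1016: vax_rate = (-1016 + 230) / 131 = -6.

vax_rate = -6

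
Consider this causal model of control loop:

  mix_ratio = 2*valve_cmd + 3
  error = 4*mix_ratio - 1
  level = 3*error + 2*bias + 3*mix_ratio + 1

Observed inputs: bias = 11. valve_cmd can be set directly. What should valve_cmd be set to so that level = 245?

valve_cmd = 6

Substituting into the error equation gives error = 8*valve_cmd + 11.
level becomes 30*valve_cmd + 65.
Solve 30*valve_cmd + 65 = 245: valve_cmd = (245 - 65) / 30 = 6.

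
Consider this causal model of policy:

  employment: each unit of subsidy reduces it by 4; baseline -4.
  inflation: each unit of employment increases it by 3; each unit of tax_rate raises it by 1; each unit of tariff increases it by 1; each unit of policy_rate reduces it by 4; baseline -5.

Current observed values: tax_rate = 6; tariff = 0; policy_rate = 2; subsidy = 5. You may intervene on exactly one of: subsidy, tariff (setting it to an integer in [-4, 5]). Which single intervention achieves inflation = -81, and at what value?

Intervening on subsidy: inflation = -12*subsidy - 19. Reaching -81 requires subsidy = 31/6, not an integer.
Intervening on tariff: with other inputs at their observed values, inflation = tariff - 79. Solving for -81 gives tariff = -2, within [-4, 5].

set tariff = -2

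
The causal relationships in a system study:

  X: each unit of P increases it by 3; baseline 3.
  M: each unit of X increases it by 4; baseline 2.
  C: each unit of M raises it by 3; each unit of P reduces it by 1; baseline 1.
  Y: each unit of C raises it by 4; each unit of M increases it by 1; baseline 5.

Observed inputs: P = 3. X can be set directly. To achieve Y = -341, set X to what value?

X = -7

Intervening on X fixes its value directly, overriding its dependence on P.
Substituting into the C equation gives C = 12*X + 4.
Substituting into the Y equation gives Y = 52*X + 23.
Solve 52*X + 23 = -341: X = (-341 - 23) / 52 = -7.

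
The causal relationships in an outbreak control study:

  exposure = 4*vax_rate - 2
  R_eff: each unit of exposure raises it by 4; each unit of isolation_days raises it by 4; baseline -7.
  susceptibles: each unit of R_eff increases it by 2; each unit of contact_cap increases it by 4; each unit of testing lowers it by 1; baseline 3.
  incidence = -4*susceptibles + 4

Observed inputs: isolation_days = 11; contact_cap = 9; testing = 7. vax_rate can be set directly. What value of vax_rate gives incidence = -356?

vax_rate = 0

Substituting into the R_eff equation gives R_eff = 16*vax_rate + 29.
Substituting into the susceptibles equation gives susceptibles = 32*vax_rate + 90.
Substituting into the incidence equation gives incidence = -128*vax_rate - 356.
Solve -128*vax_rate - 356 = -356: vax_rate = (-356 + 356) / -128 = 0.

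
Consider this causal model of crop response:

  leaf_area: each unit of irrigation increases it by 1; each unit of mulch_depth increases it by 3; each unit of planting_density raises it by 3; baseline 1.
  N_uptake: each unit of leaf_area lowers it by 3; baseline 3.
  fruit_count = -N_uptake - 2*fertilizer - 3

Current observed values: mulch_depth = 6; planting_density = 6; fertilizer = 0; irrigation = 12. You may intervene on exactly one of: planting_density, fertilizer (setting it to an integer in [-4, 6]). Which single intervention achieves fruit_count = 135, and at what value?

set fertilizer = 3

Intervening on planting_density: fruit_count = 9*planting_density + 87. Reaching 135 requires planting_density = 16/3, not an integer.
Intervening on fertilizer: with other inputs at their observed values, fruit_count = -2*fertilizer + 141. Solving for 135 gives fertilizer = 3, within [-4, 6].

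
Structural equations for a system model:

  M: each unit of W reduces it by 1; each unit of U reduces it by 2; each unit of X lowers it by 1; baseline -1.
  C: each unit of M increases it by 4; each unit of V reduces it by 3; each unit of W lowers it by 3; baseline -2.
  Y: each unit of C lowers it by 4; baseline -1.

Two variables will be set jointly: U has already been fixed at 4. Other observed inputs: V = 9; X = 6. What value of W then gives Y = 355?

W = 0

With U held at 4:
Substituting into the M equation gives M = -W - 15.
This gives C = -7*W - 89.
Substituting into the Y equation gives Y = 28*W + 355.
Solve 28*W + 355 = 355: W = (355 - 355) / 28 = 0.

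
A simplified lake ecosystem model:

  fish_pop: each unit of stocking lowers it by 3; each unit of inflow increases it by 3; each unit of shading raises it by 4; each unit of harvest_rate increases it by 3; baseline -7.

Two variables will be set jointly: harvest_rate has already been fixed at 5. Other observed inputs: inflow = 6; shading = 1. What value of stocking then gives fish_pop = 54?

With harvest_rate held at 5:
Substituting into the fish_pop equation gives fish_pop = -3*stocking + 30.
Solve -3*stocking + 30 = 54: stocking = (54 - 30) / -3 = -8.

stocking = -8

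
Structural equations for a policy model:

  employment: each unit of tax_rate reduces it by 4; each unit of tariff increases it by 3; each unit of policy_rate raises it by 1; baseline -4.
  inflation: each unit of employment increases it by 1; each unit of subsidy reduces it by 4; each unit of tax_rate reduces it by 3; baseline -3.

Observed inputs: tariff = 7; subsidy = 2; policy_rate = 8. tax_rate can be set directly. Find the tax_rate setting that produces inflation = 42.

tax_rate = -4

Substituting into the employment equation gives employment = -4*tax_rate + 25.
So inflation = -7*tax_rate + 14.
Solve -7*tax_rate + 14 = 42: tax_rate = (42 - 14) / -7 = -4.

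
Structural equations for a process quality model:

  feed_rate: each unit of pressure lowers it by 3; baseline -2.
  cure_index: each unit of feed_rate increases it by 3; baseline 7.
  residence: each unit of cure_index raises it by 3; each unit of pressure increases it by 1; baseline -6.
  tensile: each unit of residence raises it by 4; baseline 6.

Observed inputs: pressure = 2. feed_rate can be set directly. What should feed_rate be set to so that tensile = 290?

Intervening on feed_rate fixes its value directly, overriding its dependence on pressure.
Substituting into the residence equation gives residence = 9*feed_rate + 17.
So tensile = 36*feed_rate + 74.
Solve 36*feed_rate + 74 = 290: feed_rate = (290 - 74) / 36 = 6.

feed_rate = 6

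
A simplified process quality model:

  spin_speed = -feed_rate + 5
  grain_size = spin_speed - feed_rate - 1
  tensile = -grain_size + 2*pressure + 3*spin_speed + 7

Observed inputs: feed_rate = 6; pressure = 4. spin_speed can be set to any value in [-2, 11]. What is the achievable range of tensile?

18 to 44

Intervening on spin_speed fixes its value directly, overriding its dependence on feed_rate.
Substituting into the grain_size equation gives grain_size = spin_speed - 7.
tensile becomes 2*spin_speed + 22.
Linear in spin_speed, so extremes are at the endpoints: spin_speed = -2 gives tensile = 18; spin_speed = 11 gives tensile = 44.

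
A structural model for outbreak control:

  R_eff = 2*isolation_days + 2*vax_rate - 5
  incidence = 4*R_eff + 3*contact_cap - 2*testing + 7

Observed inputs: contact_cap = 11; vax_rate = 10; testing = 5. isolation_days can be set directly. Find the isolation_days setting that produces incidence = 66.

Substituting into the R_eff equation gives R_eff = 2*isolation_days + 15.
This gives incidence = 8*isolation_days + 90.
Solve 8*isolation_days + 90 = 66: isolation_days = (66 - 90) / 8 = -3.

isolation_days = -3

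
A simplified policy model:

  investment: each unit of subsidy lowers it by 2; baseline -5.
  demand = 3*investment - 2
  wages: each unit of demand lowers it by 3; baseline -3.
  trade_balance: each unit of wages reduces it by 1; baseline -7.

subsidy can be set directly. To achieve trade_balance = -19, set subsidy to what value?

Substituting into the demand equation gives demand = -6*subsidy - 17.
Substituting into the wages equation gives wages = 18*subsidy + 48.
Substituting into the trade_balance equation gives trade_balance = -18*subsidy - 55.
Solve -18*subsidy - 55 = -19: subsidy = (-19 + 55) / -18 = -2.

subsidy = -2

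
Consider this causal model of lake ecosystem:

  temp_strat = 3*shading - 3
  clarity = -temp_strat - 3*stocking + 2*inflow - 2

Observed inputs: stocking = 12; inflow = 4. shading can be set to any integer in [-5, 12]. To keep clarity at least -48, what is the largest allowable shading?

shading = 7

Substituting into the clarity equation gives clarity = -3*shading - 27.
Require -3*shading - 27 ≥ -48, so shading ≤ 7.
The largest integer in [-5, 12] satisfying this is 7.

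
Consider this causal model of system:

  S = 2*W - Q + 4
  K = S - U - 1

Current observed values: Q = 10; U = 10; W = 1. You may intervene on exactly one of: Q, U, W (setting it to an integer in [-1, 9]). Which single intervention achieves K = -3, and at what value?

Intervening on Q: K = -Q - 5. Reaching -3 requires Q = -2, outside [-1, 9].
Intervening on U: K = -U - 5. Reaching -3 requires U = -2, outside [-1, 9].
Intervening on W: with other inputs at their observed values, K = 2*W - 17. Solving for -3 gives W = 7, within [-1, 9].

set W = 7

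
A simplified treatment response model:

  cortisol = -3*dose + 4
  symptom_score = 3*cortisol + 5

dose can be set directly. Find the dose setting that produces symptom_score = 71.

Substituting into the symptom_score equation gives symptom_score = -9*dose + 17.
Solve -9*dose + 17 = 71: dose = (71 - 17) / -9 = -6.

dose = -6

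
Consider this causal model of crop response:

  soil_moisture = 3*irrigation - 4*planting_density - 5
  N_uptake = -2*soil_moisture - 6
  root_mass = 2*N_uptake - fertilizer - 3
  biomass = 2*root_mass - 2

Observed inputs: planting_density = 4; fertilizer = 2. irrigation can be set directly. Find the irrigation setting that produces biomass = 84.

irrigation = 2

Substituting into the soil_moisture equation gives soil_moisture = 3*irrigation - 21.
Substituting into the N_uptake equation gives N_uptake = -6*irrigation + 36.
So root_mass = -12*irrigation + 67.
Substituting into the biomass equation gives biomass = -24*irrigation + 132.
Solve -24*irrigation + 132 = 84: irrigation = (84 - 132) / -24 = 2.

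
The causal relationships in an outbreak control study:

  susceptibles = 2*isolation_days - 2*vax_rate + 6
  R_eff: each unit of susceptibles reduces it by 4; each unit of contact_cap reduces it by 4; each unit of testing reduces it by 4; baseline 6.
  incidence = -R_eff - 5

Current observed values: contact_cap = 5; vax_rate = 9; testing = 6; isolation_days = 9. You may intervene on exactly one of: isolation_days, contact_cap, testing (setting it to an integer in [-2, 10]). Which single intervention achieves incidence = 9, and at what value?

Intervening on isolation_days: with other inputs at their observed values, incidence = 8*isolation_days - 15. Solving for 9 gives isolation_days = 3, within [-2, 10].
Intervening on contact_cap: incidence = 4*contact_cap + 37. Reaching 9 requires contact_cap = -7, outside [-2, 10].
Intervening on testing: incidence = 4*testing + 33. Reaching 9 requires testing = -6, outside [-2, 10].

set isolation_days = 3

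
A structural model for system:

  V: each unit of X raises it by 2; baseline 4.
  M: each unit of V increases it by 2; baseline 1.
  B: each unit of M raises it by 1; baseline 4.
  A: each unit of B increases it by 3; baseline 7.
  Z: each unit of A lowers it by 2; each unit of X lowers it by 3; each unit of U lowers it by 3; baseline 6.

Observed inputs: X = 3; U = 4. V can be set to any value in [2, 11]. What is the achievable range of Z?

Intervening on V fixes its value directly, overriding its dependence on X.
Substituting into the B equation gives B = 2*V + 5.
Substituting into the A equation gives A = 6*V + 22.
Substituting into the Z equation gives Z = -12*V - 59.
Linear in V, so extremes are at the endpoints: V = 2 gives Z = -83; V = 11 gives Z = -191.

-191 to -83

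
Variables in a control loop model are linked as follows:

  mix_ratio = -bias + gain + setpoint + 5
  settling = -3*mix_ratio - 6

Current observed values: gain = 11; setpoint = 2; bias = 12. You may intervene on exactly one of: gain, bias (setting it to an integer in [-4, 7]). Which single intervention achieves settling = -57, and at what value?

Intervening on gain: settling = -3*gain + 9. Reaching -57 requires gain = 22, outside [-4, 7].
Intervening on bias: with other inputs at their observed values, settling = 3*bias - 60. Solving for -57 gives bias = 1, within [-4, 7].

set bias = 1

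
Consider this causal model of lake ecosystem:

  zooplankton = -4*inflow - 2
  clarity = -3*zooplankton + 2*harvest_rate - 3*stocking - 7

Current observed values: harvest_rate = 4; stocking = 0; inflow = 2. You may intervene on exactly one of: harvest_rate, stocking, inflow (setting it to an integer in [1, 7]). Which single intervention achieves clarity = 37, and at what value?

Intervening on harvest_rate: with other inputs at their observed values, clarity = 2*harvest_rate + 23. Solving for 37 gives harvest_rate = 7, within [1, 7].
Intervening on stocking: clarity = -3*stocking + 31. Reaching 37 requires stocking = -2, outside [1, 7].
Intervening on inflow: clarity = 12*inflow + 7. Reaching 37 requires inflow = 5/2, not an integer.

set harvest_rate = 7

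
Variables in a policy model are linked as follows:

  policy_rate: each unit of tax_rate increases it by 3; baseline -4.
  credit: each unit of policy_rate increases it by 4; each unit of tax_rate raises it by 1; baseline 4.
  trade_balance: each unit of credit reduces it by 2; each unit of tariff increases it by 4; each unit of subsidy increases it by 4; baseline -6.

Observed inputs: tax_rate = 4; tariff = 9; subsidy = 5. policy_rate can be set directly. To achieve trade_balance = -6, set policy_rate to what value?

Intervening on policy_rate fixes its value directly, overriding its dependence on tax_rate.
Substituting into the credit equation gives credit = 4*policy_rate + 8.
This gives trade_balance = -8*policy_rate + 34.
Solve -8*policy_rate + 34 = -6: policy_rate = (-6 - 34) / -8 = 5.

policy_rate = 5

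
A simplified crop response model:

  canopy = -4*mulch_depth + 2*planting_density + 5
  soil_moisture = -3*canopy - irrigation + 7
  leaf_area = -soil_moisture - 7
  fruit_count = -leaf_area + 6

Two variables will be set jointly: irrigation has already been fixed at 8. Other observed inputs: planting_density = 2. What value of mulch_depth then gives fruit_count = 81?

mulch_depth = 8

With irrigation held at 8:
Substituting into the canopy equation gives canopy = -4*mulch_depth + 9.
soil_moisture becomes 12*mulch_depth - 28.
Substituting into the leaf_area equation gives leaf_area = -12*mulch_depth + 21.
Substituting into the fruit_count equation gives fruit_count = 12*mulch_depth - 15.
Solve 12*mulch_depth - 15 = 81: mulch_depth = (81 + 15) / 12 = 8.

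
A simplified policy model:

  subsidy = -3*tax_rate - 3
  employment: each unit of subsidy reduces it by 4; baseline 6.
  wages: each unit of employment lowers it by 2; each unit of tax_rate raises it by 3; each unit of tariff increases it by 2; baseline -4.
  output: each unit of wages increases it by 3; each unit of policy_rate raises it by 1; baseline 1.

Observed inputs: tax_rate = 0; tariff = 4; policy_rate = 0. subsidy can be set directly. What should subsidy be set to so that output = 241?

subsidy = 11

Intervening on subsidy fixes its value directly, overriding its dependence on tax_rate.
Substituting into the wages equation gives wages = 8*subsidy - 8.
Substituting into the output equation gives output = 24*subsidy - 23.
Solve 24*subsidy - 23 = 241: subsidy = (241 + 23) / 24 = 11.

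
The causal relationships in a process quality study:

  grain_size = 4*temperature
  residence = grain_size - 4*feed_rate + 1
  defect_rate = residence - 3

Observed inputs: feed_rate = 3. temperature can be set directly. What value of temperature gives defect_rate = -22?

Substituting into the residence equation gives residence = 4*temperature - 11.
So defect_rate = 4*temperature - 14.
Solve 4*temperature - 14 = -22: temperature = (-22 + 14) / 4 = -2.

temperature = -2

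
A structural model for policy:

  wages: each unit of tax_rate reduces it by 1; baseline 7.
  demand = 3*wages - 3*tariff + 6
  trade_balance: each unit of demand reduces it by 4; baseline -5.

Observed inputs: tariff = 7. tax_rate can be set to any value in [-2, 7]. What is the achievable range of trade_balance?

Substituting into the demand equation gives demand = -3*tax_rate + 6.
Substituting into the trade_balance equation gives trade_balance = 12*tax_rate - 29.
Linear in tax_rate, so extremes are at the endpoints: tax_rate = -2 gives trade_balance = -53; tax_rate = 7 gives trade_balance = 55.

-53 to 55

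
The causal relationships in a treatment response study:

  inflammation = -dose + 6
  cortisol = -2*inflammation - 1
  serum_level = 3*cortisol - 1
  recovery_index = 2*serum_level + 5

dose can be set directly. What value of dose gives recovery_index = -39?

dose = 3

Substituting into the cortisol equation gives cortisol = 2*dose - 13.
So serum_level = 6*dose - 40.
Substituting into the recovery_index equation gives recovery_index = 12*dose - 75.
Solve 12*dose - 75 = -39: dose = (-39 + 75) / 12 = 3.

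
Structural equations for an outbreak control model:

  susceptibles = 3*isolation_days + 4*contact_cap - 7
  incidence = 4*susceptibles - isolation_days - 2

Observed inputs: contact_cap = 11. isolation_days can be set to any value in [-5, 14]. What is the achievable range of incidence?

Substituting into the susceptibles equation gives susceptibles = 3*isolation_days + 37.
Substituting into the incidence equation gives incidence = 11*isolation_days + 146.
Linear in isolation_days, so extremes are at the endpoints: isolation_days = -5 gives incidence = 91; isolation_days = 14 gives incidence = 300.

91 to 300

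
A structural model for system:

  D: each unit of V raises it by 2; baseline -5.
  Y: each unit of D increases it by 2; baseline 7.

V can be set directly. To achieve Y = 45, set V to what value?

Substituting into the Y equation gives Y = 4*V - 3.
Solve 4*V - 3 = 45: V = (45 + 3) / 4 = 12.

V = 12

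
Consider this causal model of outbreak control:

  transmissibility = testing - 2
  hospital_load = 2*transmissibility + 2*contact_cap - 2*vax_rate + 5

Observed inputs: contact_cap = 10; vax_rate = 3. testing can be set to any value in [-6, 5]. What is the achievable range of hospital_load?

3 to 25

Substituting into the hospital_load equation gives hospital_load = 2*testing + 15.
Linear in testing, so extremes are at the endpoints: testing = -6 gives hospital_load = 3; testing = 5 gives hospital_load = 25.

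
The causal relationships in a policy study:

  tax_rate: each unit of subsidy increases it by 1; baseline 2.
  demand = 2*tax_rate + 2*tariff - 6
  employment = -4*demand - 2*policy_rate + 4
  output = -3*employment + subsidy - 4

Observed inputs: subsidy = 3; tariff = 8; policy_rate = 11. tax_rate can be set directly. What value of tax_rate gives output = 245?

Intervening on tax_rate fixes its value directly, overriding its dependence on subsidy.
Substituting into the demand equation gives demand = 2*tax_rate + 10.
Substituting into the employment equation gives employment = -8*tax_rate - 58.
So output = 24*tax_rate + 173.
Solve 24*tax_rate + 173 = 245: tax_rate = (245 - 173) / 24 = 3.

tax_rate = 3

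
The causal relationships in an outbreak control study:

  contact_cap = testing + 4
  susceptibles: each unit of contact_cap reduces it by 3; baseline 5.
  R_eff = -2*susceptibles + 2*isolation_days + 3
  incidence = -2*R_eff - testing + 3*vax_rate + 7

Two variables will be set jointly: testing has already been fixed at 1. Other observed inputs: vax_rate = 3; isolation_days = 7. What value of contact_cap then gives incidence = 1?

contact_cap = 0

With testing held at 1:
Intervening on contact_cap fixes its value directly, overriding its dependence on testing.
Substituting into the R_eff equation gives R_eff = 6*contact_cap + 7.
This gives incidence = -12*contact_cap + 1.
Solve -12*contact_cap + 1 = 1: contact_cap = (1 - 1) / -12 = 0.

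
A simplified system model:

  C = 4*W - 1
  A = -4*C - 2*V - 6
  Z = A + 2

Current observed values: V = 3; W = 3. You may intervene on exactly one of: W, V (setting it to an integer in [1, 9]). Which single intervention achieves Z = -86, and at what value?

set W = 5

Intervening on W: with other inputs at their observed values, Z = -16*W - 6. Solving for -86 gives W = 5, within [1, 9].
Intervening on V: Z = -2*V - 48. Reaching -86 requires V = 19, outside [1, 9].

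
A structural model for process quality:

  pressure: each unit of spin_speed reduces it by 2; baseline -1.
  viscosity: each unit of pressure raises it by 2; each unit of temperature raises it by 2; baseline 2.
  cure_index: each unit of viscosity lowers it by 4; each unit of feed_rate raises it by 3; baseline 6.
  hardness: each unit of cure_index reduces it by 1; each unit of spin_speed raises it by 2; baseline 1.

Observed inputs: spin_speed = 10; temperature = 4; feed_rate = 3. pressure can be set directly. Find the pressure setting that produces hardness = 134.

pressure = 11

Intervening on pressure fixes its value directly, overriding its dependence on spin_speed.
Substituting into the viscosity equation gives viscosity = 2*pressure + 10.
So cure_index = -8*pressure - 25.
hardness becomes 8*pressure + 46.
Solve 8*pressure + 46 = 134: pressure = (134 - 46) / 8 = 11.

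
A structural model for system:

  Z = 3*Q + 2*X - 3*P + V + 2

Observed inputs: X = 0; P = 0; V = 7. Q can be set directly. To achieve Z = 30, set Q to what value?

Substituting into the Z equation gives Z = 3*Q + 9.
Solve 3*Q + 9 = 30: Q = (30 - 9) / 3 = 7.

Q = 7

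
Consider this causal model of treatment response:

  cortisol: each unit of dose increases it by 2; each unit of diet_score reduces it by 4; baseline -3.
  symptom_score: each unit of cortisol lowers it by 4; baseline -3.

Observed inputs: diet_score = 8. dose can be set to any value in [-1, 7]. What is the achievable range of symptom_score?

81 to 145

Substituting into the cortisol equation gives cortisol = 2*dose - 35.
Substituting into the symptom_score equation gives symptom_score = -8*dose + 137.
Linear in dose, so extremes are at the endpoints: dose = -1 gives symptom_score = 145; dose = 7 gives symptom_score = 81.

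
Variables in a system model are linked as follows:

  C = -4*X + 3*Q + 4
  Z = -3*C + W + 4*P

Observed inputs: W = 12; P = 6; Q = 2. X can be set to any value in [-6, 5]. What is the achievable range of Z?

-66 to 66

Substituting into the C equation gives C = -4*X + 10.
This gives Z = 12*X + 6.
Linear in X, so extremes are at the endpoints: X = -6 gives Z = -66; X = 5 gives Z = 66.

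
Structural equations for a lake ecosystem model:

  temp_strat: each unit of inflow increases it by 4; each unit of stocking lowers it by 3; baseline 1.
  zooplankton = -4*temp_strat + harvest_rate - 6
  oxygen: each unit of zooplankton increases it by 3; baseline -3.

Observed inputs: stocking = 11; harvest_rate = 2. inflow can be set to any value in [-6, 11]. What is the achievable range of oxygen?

-159 to 657

Substituting into the temp_strat equation gives temp_strat = 4*inflow - 32.
Substituting into the zooplankton equation gives zooplankton = -16*inflow + 124.
So oxygen = -48*inflow + 369.
Linear in inflow, so extremes are at the endpoints: inflow = -6 gives oxygen = 657; inflow = 11 gives oxygen = -159.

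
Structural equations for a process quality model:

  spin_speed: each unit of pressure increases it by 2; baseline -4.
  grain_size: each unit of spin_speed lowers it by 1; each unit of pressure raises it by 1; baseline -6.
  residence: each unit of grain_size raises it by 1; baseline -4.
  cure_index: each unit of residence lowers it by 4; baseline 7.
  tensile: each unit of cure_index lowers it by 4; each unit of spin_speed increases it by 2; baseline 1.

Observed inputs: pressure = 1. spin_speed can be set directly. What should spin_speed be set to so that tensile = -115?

Intervening on spin_speed fixes its value directly, overriding its dependence on pressure.
Substituting into the grain_size equation gives grain_size = -spin_speed - 5.
This gives residence = -spin_speed - 9.
Substituting into the cure_index equation gives cure_index = 4*spin_speed + 43.
So tensile = -14*spin_speed - 171.
Solve -14*spin_speed - 171 = -115: spin_speed = (-115 + 171) / -14 = -4.

spin_speed = -4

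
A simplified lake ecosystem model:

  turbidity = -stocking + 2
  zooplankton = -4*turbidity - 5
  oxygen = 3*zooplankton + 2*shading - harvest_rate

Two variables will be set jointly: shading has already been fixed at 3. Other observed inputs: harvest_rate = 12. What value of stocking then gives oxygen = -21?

With shading held at 3:
Substituting into the zooplankton equation gives zooplankton = 4*stocking - 13.
Substituting into the oxygen equation gives oxygen = 12*stocking - 45.
Solve 12*stocking - 45 = -21: stocking = (-21 + 45) / 12 = 2.

stocking = 2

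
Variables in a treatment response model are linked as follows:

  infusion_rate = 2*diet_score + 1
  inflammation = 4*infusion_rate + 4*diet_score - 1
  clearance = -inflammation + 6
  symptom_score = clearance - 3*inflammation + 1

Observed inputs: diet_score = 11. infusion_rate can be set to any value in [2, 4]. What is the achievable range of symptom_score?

Intervening on infusion_rate fixes its value directly, overriding its dependence on diet_score.
Substituting into the inflammation equation gives inflammation = 4*infusion_rate + 43.
So clearance = -4*infusion_rate - 37.
Substituting into the symptom_score equation gives symptom_score = -16*infusion_rate - 165.
Linear in infusion_rate, so extremes are at the endpoints: infusion_rate = 2 gives symptom_score = -197; infusion_rate = 4 gives symptom_score = -229.

-229 to -197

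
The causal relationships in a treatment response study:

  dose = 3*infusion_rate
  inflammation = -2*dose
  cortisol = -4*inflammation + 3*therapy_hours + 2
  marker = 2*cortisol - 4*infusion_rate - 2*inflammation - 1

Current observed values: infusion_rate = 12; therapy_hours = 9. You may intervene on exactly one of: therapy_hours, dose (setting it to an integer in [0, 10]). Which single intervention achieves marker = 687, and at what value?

set therapy_hours = 2

Intervening on therapy_hours: with other inputs at their observed values, marker = 6*therapy_hours + 675. Solving for 687 gives therapy_hours = 2, within [0, 10].
Intervening on dose: marker = 20*dose + 9. Reaching 687 requires dose = 339/10, not an integer.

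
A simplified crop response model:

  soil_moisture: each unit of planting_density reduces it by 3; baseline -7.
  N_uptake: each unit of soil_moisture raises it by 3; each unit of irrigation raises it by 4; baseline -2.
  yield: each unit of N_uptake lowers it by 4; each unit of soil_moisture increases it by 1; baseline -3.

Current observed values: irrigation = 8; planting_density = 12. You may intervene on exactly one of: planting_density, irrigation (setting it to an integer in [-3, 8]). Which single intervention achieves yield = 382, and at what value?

Intervening on planting_density: yield = 33*planting_density - 46. Reaching 382 requires planting_density = 428/33, not an integer.
Intervening on irrigation: with other inputs at their observed values, yield = -16*irrigation + 478. Solving for 382 gives irrigation = 6, within [-3, 8].

set irrigation = 6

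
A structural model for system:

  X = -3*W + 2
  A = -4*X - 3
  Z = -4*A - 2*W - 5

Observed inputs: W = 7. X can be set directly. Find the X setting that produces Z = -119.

Intervening on X fixes its value directly, overriding its dependence on W.
Substituting into the Z equation gives Z = 16*X - 7.
Solve 16*X - 7 = -119: X = (-119 + 7) / 16 = -7.

X = -7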